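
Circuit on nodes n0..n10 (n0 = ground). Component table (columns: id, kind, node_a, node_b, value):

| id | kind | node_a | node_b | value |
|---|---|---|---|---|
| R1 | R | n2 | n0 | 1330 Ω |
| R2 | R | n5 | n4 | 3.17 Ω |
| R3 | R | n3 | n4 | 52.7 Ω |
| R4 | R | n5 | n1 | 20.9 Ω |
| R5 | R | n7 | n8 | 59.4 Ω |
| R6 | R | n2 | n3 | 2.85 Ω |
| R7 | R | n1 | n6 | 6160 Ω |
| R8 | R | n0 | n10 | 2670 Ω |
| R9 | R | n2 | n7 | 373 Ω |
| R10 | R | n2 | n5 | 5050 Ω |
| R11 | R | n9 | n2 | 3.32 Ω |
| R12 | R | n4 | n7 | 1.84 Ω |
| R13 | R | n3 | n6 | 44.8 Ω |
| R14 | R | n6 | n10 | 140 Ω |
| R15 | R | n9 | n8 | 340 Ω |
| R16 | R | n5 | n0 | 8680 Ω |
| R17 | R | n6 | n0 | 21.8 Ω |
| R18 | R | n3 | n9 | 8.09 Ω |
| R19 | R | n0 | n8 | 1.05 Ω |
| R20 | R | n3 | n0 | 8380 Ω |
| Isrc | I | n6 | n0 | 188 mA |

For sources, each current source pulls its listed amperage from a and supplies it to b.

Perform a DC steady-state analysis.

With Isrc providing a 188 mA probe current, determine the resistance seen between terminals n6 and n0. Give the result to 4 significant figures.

Element admittances at DC:
  Y(R1) = 0.0007519 S between n2,n0
  Y(R2) = 0.3155 S between n5,n4
  Y(R3) = 0.01898 S between n3,n4
  Y(R4) = 0.04785 S between n5,n1
  Y(R5) = 0.01684 S between n7,n8
  Y(R6) = 0.3509 S between n2,n3
  Y(R7) = 0.0001623 S between n1,n6
  Y(R8) = 0.0003745 S between n0,n10
  Y(R9) = 0.002681 S between n2,n7
  Y(R10) = 0.0001980 S between n2,n5
  Y(R11) = 0.3012 S between n9,n2
  Y(R12) = 0.5435 S between n4,n7
  Y(R13) = 0.02232 S between n3,n6
  Y(R14) = 0.007143 S between n6,n10
  Y(R15) = 0.002941 S between n9,n8
  Y(R16) = 0.0001152 S between n5,n0
  Y(R17) = 0.04587 S between n6,n0
  Y(R18) = 0.1236 S between n3,n9
  Y(R19) = 0.9524 S between n0,n8
  Y(R20) = 0.0001193 S between n3,n0
  Isrc: injects 0.188 A into n0 (from n6)
Assemble and solve the 10×10 MNA system:
  V(n1)=-1.275  V(n2)=-2.164  V(n3)=-2.184  V(n4)=-1.266  V(n5)=-1.267  V(n6)=-3.449  V(n7)=-1.233  V(n8)=-0.02788  V(n9)=-2.155  V(n10)=-3.277

R_eq = 18.34 Ω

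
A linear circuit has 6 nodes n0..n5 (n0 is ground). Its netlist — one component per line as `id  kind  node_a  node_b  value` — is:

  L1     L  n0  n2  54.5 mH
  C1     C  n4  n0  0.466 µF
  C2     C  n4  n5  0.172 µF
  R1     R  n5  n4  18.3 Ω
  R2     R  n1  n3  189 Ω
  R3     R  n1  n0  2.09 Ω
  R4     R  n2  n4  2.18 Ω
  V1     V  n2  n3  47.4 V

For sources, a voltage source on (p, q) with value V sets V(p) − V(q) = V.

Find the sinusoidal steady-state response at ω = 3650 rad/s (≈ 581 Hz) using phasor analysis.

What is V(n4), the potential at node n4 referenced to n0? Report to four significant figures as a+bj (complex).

MNA unknowns: 5 node voltages V₁..V_5 plus 1 source current (V1)
L1: Y=0.000-0.005027j on G[0,2]
C1: Y=0.000+0.001701j on G[4,0]
C2: Y=0.000+0.0006278j on G[4,5]
R1: Y=0.05464+0.000j on G[5,4]
R2: Y=0.005291+0.000j on G[1,3]
R3: Y=0.4785+0.000j on G[1,0]
R4: Y=0.4587+0.000j on G[2,4]
V1: row V2−V3=47.4, i_V1 at 2,3
solve → V1=-0.1494+0.2343j, V2=33.74+21.42j, V3=-13.66+21.42j, V4=33.82+21.30j, V5=33.82+21.30j
aux → i_V1=-0.07146+0.1121j

33.82+21.30j V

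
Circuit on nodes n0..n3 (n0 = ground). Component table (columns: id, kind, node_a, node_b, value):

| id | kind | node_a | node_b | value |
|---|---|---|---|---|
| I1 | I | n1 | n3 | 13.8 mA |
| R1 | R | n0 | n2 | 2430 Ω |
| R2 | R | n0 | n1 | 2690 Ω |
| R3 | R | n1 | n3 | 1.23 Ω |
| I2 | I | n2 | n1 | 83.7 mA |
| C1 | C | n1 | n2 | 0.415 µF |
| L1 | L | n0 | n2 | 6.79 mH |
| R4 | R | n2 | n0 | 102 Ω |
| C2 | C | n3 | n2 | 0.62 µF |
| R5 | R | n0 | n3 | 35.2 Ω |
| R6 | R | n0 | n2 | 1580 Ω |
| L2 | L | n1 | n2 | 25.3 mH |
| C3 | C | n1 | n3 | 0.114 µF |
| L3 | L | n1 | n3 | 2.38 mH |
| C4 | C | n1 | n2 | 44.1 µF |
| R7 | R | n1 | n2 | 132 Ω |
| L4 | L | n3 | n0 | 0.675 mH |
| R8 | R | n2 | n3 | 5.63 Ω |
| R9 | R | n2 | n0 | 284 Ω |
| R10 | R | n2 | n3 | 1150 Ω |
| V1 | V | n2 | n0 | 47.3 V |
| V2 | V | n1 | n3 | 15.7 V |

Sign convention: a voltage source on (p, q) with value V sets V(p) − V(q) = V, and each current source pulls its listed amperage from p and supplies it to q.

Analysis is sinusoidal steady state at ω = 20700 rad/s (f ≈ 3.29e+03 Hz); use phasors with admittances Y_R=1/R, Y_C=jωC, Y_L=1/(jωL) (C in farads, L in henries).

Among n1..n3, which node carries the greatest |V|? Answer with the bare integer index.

1

MNA unknowns: 3 node voltages V₁..V_3 plus 2 source currents (V1, V2)
I1: z[1]−=0.0138, z[3]+=0.0138
R1: Y=0.0004115+0.000j on G[0,2]
R2: Y=0.0003717+0.000j on G[0,1]
R3: Y=0.8130+0.000j on G[1,3]
I2: z[2]−=0.0837, z[1]+=0.0837
C1: Y=0.000+0.008590j on G[1,2]
L1: Y=0.000-0.007115j on G[0,2]
R4: Y=0.009804+0.000j on G[2,0]
C2: Y=0.000+0.01283j on G[3,2]
R5: Y=0.02841+0.000j on G[0,3]
R6: Y=0.0006329+0.000j on G[0,2]
L2: Y=0.000-0.001909j on G[1,2]
C3: Y=0.000+0.002360j on G[1,3]
L3: Y=0.000-0.02030j on G[1,3]
C4: Y=0.000+0.9129j on G[1,2]
R7: Y=0.007576+0.000j on G[1,2]
L4: Y=0.000-0.07157j on G[3,0]
R8: Y=0.1776+0.000j on G[2,3]
R9: Y=0.003521+0.000j on G[2,0]
R10: Y=0.0008696+0.000j on G[2,3]
V1: row V2−V0=47.3, i_V1 at 2,0
V2: row V1−V3=15.7, i_V2 at 1,3
solve → V1=50.53-1.483j, V2=47.30+0.000j, V3=34.83-1.483j
aux → i_V1=-1.582+2.872j, i_V2=-14.10-2.678j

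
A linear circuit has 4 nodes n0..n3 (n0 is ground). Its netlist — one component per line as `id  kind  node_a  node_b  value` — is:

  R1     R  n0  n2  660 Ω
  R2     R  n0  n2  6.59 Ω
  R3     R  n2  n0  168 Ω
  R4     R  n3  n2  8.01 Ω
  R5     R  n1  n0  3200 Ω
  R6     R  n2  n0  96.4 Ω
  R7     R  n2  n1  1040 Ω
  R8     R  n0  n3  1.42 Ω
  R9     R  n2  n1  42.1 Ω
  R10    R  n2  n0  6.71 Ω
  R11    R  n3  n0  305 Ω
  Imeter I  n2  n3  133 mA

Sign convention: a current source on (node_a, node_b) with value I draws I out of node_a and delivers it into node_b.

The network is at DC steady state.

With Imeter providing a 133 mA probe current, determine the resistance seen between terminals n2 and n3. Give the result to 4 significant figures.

R_eq = 2.901 Ω

Element admittances at DC:
  Y(R1) = 0.001515 S between n0,n2
  Y(R2) = 0.1517 S between n0,n2
  Y(R3) = 0.005952 S between n2,n0
  Y(R4) = 0.1248 S between n3,n2
  Y(R5) = 0.0003125 S between n1,n0
  Y(R6) = 0.01037 S between n2,n0
  Y(R7) = 0.0009615 S between n2,n1
  Y(R8) = 0.7042 S between n0,n3
  Y(R9) = 0.02375 S between n2,n1
  Y(R10) = 0.1490 S between n2,n0
  Y(R11) = 0.003279 S between n3,n0
  Imeter: injects 0.133 A into n3 (from n2)
Assemble and solve the 3×3 MNA system:
  V(n1)=-0.2627  V(n2)=-0.2660  V(n3)=0.1199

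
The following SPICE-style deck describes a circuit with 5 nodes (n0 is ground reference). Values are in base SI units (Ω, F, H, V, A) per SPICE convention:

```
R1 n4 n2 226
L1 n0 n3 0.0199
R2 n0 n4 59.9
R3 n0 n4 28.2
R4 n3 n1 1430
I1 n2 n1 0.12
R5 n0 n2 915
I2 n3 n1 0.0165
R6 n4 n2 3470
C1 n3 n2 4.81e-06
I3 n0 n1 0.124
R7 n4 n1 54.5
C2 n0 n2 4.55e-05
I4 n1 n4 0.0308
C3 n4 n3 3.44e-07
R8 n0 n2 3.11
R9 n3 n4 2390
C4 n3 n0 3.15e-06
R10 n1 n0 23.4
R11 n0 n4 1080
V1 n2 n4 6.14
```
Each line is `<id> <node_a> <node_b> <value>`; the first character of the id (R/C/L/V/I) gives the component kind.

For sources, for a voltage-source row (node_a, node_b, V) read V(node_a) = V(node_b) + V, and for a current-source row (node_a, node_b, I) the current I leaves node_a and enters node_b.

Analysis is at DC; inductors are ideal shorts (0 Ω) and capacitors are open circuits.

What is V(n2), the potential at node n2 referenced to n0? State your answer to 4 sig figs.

Apply KCL at each of the 4 non-ground nodes and solve the resulting linear system.
Node n1: branches {R4, I1, I2, I3, R7, I4, R10} → V_1 = 2.190
Node n2: branches {R1, I1, R5, R6, C1, C2, R8, V1} → V_2 = 0.9940
Node n3: branches {L1, R4, I2, C1, C3, R9, C4} → V_3 = 0.000
Node n4: branches {R1, R2, R3, R6, R7, I4, C3, R9, R11, V1} → V_4 = -5.146
Source currents: i(L1)=0.01712, i(V1)=-0.4696

0.9940 V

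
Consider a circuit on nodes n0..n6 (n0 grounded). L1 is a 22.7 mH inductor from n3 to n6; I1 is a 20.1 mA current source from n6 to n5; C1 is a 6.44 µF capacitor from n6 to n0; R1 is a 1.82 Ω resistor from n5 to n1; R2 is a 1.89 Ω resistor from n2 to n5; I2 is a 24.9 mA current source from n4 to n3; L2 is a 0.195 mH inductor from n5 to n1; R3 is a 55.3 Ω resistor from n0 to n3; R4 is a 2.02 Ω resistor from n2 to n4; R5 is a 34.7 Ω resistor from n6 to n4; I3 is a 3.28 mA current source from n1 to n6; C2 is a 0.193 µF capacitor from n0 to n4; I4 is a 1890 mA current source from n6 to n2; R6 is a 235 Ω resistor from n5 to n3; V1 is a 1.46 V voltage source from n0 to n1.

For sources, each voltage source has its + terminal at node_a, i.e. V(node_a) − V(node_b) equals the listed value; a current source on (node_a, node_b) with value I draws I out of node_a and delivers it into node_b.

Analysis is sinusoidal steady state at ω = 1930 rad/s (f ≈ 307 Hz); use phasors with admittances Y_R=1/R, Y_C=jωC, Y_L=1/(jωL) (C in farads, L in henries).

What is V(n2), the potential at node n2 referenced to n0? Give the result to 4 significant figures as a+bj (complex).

-0.4695+0.2459j V

Apply KCL at each of the 6 non-ground nodes and solve the resulting linear system.
Node n1: branches {R1, L2, I3, V1} → V_1 = -1.460+0.000j
Node n2: branches {R2, R4, I4} → V_2 = -0.4695+0.2459j
Node n3: branches {L1, I2, R3, R6} → V_3 = -24.06+25.93j
Node n4: branches {I2, R4, R5, C2} → V_4 = -3.209+0.3204j
Node n5: branches {I1, R1, R2, L2, R6} → V_5 = -1.479+0.1762j
Node n6: branches {L1, I1, C1, R5, I3, I4} → V_6 = -49.40+1.558j
Source currents: i(V1)=-0.4547-0.1464j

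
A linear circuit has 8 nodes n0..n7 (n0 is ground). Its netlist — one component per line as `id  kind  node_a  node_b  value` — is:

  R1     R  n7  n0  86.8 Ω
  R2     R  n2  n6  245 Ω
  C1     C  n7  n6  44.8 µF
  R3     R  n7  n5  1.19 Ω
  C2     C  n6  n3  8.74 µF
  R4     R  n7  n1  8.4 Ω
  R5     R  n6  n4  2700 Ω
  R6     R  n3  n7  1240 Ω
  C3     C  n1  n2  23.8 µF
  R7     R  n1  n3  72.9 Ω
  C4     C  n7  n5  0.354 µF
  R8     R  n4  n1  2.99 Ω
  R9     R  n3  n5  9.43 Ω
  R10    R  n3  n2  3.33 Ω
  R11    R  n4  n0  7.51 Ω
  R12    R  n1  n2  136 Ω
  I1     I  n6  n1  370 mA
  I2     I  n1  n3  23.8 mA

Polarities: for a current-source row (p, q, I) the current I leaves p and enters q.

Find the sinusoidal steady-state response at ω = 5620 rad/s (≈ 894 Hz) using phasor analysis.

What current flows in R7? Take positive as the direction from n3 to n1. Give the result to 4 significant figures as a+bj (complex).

-0.01143+0.007862j A

Apply KCL at each of the 7 non-ground nodes and solve the resulting linear system.
Node n1: branches {R4, C3, R7, R8, R12, I1, I2} → V_1 = 0.1900-0.04423j
Node n2: branches {R2, C3, R10, R12} → V_2 = -0.2980+0.7387j
Node n3: branches {C2, R6, R7, R9, R10, I2} → V_3 = -0.6434+0.5289j
Node n4: branches {R5, R8, R11} → V_4 = 0.1347-0.03035j
Node n5: branches {R3, C4, R9} → V_5 = -1.454+0.3705j
Node n6: branches {R2, C1, C2, R5, I1} → V_6 = -1.421+1.592j
Node n7: branches {R1, C1, R3, R4, R6, C4} → V_7 = -1.557+0.3507j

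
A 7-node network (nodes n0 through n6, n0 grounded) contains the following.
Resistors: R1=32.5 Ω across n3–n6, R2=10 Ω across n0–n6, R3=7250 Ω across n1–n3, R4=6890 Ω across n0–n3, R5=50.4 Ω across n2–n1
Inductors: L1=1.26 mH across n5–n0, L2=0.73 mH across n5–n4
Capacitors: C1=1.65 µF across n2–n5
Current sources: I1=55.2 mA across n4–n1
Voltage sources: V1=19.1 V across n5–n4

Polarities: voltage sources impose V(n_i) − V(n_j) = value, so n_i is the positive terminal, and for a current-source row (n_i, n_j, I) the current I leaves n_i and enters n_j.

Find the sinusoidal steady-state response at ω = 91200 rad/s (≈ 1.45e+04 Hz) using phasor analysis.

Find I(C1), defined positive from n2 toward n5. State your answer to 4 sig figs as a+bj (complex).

0.05482+5.553e-05j A

Apply KCL at each of the 6 non-ground nodes and solve the resulting linear system.
Node n1: branches {R3, I1, R5} → V_1 = 2.757-0.4050j
Node n2: branches {C1, R5} → V_2 = -0.006012-0.4078j
Node n3: branches {R1, R3, R4} → V_3 = 0.01597-0.002346j
Node n4: branches {I1, L2, V1} → V_4 = -19.11-0.04345j
Node n5: branches {L1, C1, L2, V1} → V_5 = -0.006381-0.04345j
Node n6: branches {R1, R2} → V_6 = 0.003758-0.0005519j
Source currents: i(V1)=0.05520+0.2869j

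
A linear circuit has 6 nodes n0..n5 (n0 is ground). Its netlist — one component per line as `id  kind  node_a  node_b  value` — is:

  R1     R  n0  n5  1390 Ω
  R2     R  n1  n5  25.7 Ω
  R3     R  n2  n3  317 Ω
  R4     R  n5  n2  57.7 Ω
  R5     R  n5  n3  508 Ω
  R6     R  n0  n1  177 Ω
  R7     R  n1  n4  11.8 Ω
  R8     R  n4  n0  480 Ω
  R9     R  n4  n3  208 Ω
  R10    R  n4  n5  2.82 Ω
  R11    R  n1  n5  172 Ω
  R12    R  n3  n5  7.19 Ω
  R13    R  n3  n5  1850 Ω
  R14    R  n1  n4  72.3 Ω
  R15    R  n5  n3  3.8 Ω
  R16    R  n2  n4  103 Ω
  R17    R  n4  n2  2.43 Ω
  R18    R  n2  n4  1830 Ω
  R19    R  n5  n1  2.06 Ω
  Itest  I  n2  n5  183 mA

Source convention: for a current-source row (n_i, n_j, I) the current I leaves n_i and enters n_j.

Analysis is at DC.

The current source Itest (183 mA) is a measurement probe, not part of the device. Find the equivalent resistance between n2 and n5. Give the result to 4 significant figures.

Element admittances at DC:
  Y(R1) = 0.0007194 S between n0,n5
  Y(R2) = 0.03891 S between n1,n5
  Y(R3) = 0.003155 S between n2,n3
  Y(R4) = 0.01733 S between n5,n2
  Y(R5) = 0.001969 S between n5,n3
  Y(R6) = 0.005650 S between n0,n1
  Y(R7) = 0.08475 S between n1,n4
  Y(R8) = 0.002083 S between n4,n0
  Y(R9) = 0.004808 S between n4,n3
  Y(R10) = 0.3546 S between n4,n5
  Y(R11) = 0.005814 S between n1,n5
  Y(R12) = 0.1391 S between n3,n5
  Y(R13) = 0.0005405 S between n3,n5
  Y(R14) = 0.01383 S between n1,n4
  Y(R15) = 0.2632 S between n5,n3
  Y(R16) = 0.009709 S between n2,n4
  Y(R17) = 0.4115 S between n4,n2
  Y(R18) = 0.0005464 S between n2,n4
  Y(R19) = 0.4854 S between n5,n1
  Itest: injects 0.183 A into n5 (from n2)
Assemble and solve the 5×5 MNA system:
  V(n1)=0.07309  V(n2)=-0.6405  V(n3)=0.1225  V(n4)=-0.2441  V(n5)=0.1328

R_eq = 4.226 Ω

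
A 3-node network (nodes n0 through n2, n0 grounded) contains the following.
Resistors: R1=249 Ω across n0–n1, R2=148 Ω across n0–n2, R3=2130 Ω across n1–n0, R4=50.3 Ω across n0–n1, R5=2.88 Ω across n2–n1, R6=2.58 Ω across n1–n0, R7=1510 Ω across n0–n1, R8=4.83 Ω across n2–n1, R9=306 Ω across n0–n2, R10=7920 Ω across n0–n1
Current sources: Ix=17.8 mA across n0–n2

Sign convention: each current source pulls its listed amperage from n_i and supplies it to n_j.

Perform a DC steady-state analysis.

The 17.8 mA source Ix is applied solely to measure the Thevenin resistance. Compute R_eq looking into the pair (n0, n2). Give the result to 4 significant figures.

MNA unknowns: 2 node voltages V₁..V_2
R1: Y=0.004016 on G[0,1]
R2: Y=0.006757 on G[0,2]
R3: Y=0.0004695 on G[1,0]
R4: Y=0.01988 on G[0,1]
R5: Y=0.3472 on G[2,1]
R6: Y=0.3876 on G[1,0]
R7: Y=0.0006623 on G[0,1]
R8: Y=0.2070 on G[2,1]
R9: Y=0.003268 on G[0,2]
R10: Y=0.0001263 on G[0,1]
Ix: z[0]−=0.0178, z[2]+=0.0178
solve → V1=0.04137, V2=0.07218

R_eq = 4.055 Ω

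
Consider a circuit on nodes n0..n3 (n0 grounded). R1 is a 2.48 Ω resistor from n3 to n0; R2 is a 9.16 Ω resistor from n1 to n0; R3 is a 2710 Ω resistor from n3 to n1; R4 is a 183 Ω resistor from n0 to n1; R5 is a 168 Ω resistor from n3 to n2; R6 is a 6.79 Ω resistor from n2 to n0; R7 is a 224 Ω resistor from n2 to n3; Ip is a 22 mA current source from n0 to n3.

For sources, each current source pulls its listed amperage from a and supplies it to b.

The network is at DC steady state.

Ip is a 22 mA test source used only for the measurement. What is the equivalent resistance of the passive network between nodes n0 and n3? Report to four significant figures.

R_eq = 2.419 Ω

Element admittances at DC:
  Y(R1) = 0.4032 S between n3,n0
  Y(R2) = 0.1092 S between n1,n0
  Y(R3) = 0.0003690 S between n3,n1
  Y(R4) = 0.005464 S between n0,n1
  Y(R5) = 0.005952 S between n3,n2
  Y(R6) = 0.1473 S between n2,n0
  Y(R7) = 0.004464 S between n2,n3
  Ip: injects 0.022 A into n3 (from n0)
Assemble and solve the 3×3 MNA system:
  V(n1)=0.0001708  V(n2)=0.003516  V(n3)=0.05323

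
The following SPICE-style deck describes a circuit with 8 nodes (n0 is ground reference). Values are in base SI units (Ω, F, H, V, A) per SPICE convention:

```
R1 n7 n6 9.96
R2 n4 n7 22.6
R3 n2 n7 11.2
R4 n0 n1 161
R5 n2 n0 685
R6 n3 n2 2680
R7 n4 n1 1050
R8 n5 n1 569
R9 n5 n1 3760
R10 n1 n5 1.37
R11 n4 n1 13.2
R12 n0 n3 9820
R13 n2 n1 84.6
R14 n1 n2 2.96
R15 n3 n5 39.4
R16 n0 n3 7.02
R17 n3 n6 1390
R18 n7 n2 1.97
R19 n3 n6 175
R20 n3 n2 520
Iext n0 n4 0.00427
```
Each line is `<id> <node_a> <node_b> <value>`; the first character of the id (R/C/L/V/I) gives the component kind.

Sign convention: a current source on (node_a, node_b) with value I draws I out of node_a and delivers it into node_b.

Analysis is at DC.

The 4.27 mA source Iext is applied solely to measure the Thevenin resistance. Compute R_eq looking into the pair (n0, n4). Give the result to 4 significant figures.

MNA unknowns: 7 node voltages V₁..V_7
R1: Y=0.1004 on G[7,6]
R2: Y=0.04425 on G[4,7]
R3: Y=0.08929 on G[2,7]
R4: Y=0.006211 on G[0,1]
R5: Y=0.001460 on G[2,0]
R6: Y=0.0003731 on G[3,2]
R7: Y=0.0009524 on G[4,1]
R8: Y=0.001757 on G[5,1]
R9: Y=0.0002660 on G[5,1]
R10: Y=0.7299 on G[1,5]
R11: Y=0.07576 on G[4,1]
R12: Y=0.0001018 on G[0,3]
R13: Y=0.01182 on G[2,1]
R14: Y=0.3378 on G[1,2]
R15: Y=0.02538 on G[3,5]
R16: Y=0.1425 on G[0,3]
R17: Y=0.0007194 on G[3,6]
R18: Y=0.5076 on G[7,2]
R19: Y=0.005714 on G[3,6]
R20: Y=0.001923 on G[3,2]
Iext: z[0]−=0.00427, z[4]+=0.00427
solve → V1=0.1237, V2=0.1250, V3=0.02329, V4=0.1600, V5=0.1203, V6=0.1202, V7=0.1264

R_eq = 37.46 Ω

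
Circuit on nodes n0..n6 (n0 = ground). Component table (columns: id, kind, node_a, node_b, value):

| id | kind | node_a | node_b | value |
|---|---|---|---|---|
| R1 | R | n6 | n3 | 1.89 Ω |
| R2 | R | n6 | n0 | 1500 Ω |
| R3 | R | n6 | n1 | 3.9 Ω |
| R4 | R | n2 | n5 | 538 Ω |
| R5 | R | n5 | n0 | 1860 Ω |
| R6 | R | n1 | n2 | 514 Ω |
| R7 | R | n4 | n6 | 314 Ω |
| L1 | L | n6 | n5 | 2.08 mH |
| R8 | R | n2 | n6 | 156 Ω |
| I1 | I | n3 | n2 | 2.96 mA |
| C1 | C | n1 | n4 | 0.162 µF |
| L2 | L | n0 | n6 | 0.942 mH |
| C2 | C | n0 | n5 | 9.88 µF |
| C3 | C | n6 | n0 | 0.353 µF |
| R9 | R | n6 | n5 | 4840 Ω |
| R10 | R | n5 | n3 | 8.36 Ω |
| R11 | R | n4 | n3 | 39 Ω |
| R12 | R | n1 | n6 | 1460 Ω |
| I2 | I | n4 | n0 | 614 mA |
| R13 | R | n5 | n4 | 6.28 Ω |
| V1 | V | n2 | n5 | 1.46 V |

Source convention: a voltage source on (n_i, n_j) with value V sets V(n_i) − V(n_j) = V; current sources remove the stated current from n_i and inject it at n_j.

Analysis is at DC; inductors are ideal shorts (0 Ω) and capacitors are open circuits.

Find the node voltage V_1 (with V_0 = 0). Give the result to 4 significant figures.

Element admittances at DC:
  Y(R1) = 0.5291 S between n6,n3
  Y(R2) = 0.0006667 S between n6,n0
  Y(R3) = 0.2564 S between n6,n1
  Y(R4) = 0.001859 S between n2,n5
  Y(R5) = 0.0005376 S between n5,n0
  Y(R6) = 0.001946 S between n1,n2
  Y(R7) = 0.003185 S between n4,n6
  L1: short n6↔n5 (DC inductor)
  Y(R8) = 0.006410 S between n2,n6
  I1: injects 0.00296 A into n2 (from n3)
  Y(C1) = 0.000 S between n1,n4
  L2: short n0↔n6 (DC inductor)
  Y(C2) = 0.000 S between n0,n5
  Y(C3) = 0.000 S between n6,n0
  Y(R9) = 0.0002066 S between n6,n5
  Y(R10) = 0.1196 S between n5,n3
  Y(R11) = 0.02564 S between n4,n3
  Y(R12) = 0.0006849 S between n1,n6
  I2: injects 0.614 A into n0 (from n4)
  Y(R13) = 0.1592 S between n5,n4
  V1: constraint V(n2)−V(n5) = 1.46
Assemble and solve the 9×9 MNA system:
  V(n1)=0.01097  V(n2)=1.460  V(n3)=-0.1292  V(n4)=-3.283  V(n5)=0.000  V(n6)=0.000
  i(L1)=0.5474  i(L2)=0.6140  i(V1)=-0.01193

0.01097 V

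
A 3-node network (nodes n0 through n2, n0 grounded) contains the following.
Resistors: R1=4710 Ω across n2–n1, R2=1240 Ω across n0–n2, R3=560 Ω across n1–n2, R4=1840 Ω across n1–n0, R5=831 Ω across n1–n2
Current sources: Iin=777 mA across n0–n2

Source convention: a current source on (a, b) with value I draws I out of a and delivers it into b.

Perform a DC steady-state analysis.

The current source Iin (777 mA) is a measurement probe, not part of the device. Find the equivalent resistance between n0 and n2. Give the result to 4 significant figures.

MNA unknowns: 2 node voltages V₁..V_2
R1: Y=0.0002123 on G[2,1]
R2: Y=0.0008065 on G[0,2]
R3: Y=0.001786 on G[1,2]
R4: Y=0.0005435 on G[1,0]
R5: Y=0.001203 on G[1,2]
Iin: z[0]−=0.777, z[2]+=0.777
solve → V1=522.6, V2=611.3

R_eq = 786.7 Ω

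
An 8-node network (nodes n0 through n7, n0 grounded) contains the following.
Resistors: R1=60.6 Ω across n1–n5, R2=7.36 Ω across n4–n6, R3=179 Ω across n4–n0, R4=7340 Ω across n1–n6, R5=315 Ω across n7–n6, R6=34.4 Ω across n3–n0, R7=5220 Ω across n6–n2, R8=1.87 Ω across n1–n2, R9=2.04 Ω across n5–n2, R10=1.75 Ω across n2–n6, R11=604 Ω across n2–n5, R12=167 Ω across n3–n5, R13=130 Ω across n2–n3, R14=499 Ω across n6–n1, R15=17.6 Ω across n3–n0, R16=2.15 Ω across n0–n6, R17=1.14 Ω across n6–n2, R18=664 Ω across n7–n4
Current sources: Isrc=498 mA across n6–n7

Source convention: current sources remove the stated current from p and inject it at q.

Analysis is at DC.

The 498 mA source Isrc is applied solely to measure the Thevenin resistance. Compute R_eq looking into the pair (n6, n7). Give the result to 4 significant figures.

R_eq = 214.4 Ω

MNA unknowns: 7 node voltages V₁..V_7
R1: Y=0.01650 on G[1,5]
R2: Y=0.1359 on G[4,6]
R3: Y=0.005587 on G[4,0]
R4: Y=0.0001362 on G[1,6]
R5: Y=0.003175 on G[7,6]
R6: Y=0.02907 on G[3,0]
R7: Y=0.0001916 on G[6,2]
R8: Y=0.5348 on G[1,2]
R9: Y=0.4902 on G[5,2]
R10: Y=0.5714 on G[2,6]
R11: Y=0.001656 on G[2,5]
R12: Y=0.005988 on G[3,5]
R13: Y=0.007692 on G[2,3]
R14: Y=0.002004 on G[6,1]
R15: Y=0.05682 on G[3,0]
R16: Y=0.4651 on G[0,6]
R17: Y=0.8772 on G[6,2]
R18: Y=0.001506 on G[7,4]
Isrc: z[6]−=0.498, z[7]+=0.498
solve → V1=-0.01292, V2=-0.01293, V3=-0.001768, V4=1.112, V5=-0.01280, V6=-0.01303, V7=106.7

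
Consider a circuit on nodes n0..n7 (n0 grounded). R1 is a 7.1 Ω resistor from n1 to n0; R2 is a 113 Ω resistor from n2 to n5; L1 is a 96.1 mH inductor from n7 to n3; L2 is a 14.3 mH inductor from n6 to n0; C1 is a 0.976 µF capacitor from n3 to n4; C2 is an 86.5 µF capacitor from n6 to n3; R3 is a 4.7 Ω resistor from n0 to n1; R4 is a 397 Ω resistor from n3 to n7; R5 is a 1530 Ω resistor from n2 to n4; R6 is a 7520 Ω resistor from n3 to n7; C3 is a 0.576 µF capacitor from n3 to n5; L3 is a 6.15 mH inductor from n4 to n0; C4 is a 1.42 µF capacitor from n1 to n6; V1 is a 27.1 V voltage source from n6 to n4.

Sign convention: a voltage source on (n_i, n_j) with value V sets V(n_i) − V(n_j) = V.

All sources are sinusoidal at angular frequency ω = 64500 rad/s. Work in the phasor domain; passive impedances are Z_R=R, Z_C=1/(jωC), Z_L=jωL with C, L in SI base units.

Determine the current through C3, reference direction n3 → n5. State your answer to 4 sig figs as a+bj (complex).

Element admittances at ω=64500 rad/s:
  Y(R1) = 0.1408+0.000j S between n1,n0
  Y(R2) = 0.008850+0.000j S between n2,n5
  Y(L1) = 0.000-0.0001613j S between n7,n3
  Y(L2) = 0.000-0.001084j S between n6,n0
  Y(C1) = 0.000+0.06295j S between n3,n4
  Y(C2) = 0.000+5.579j S between n6,n3
  Y(R3) = 0.2128+0.000j S between n0,n1
  Y(R4) = 0.002519+0.000j S between n3,n7
  Y(R5) = 0.0006536+0.000j S between n2,n4
  Y(R6) = 0.0001330+0.000j S between n3,n7
  Y(C3) = 0.000+0.03715j S between n3,n5
  Y(L3) = 0.000-0.002521j S between n4,n0
  Y(C4) = 0.000+0.09159j S between n1,n6
  V1: constraint V(n6)−V(n4) = 27.1
Assemble and solve the 8×8 MNA system:
  V(n1)=0.002134-0.2011j  V(n2)=-2.926+0.2021j  V(n3)=-1.077-0.2064j  V(n4)=-27.87-0.2093j  V(n5)=-1.084+0.2324j  V(n6)=-0.7743-0.2093j  V(n7)=-1.077-0.2064j
  i(V1)=-0.01665-1.617j

0.01631+0.0002689j A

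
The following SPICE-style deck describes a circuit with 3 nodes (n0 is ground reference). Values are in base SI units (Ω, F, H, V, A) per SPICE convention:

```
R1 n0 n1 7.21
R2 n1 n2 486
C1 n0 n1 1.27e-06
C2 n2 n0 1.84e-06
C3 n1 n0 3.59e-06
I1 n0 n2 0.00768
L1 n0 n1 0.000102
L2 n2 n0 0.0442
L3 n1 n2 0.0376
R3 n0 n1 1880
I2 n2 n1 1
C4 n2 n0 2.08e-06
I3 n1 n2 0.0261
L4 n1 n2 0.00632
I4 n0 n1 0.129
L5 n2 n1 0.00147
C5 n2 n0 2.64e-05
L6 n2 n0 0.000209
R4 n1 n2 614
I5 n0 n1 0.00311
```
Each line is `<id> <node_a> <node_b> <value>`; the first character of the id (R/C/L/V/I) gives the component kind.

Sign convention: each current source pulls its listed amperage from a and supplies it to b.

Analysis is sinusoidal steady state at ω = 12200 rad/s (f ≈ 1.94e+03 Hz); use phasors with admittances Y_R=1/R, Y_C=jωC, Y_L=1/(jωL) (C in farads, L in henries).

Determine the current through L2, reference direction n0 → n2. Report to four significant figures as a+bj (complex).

0.01815-0.0005985j A

MNA unknowns: 2 node voltages V₁..V_2
R1: Y=0.1387+0.000j on G[0,1]
R2: Y=0.002058+0.000j on G[1,2]
C1: Y=0.000+0.01549j on G[0,1]
C2: Y=0.000+0.02245j on G[2,0]
C3: Y=0.000+0.04380j on G[1,0]
I1: z[0]−=0.00768, z[2]+=0.00768
L1: Y=0.000-0.8036j on G[0,1]
L2: Y=0.000-0.001854j on G[2,0]
L3: Y=0.000-0.002180j on G[1,2]
R3: Y=0.0005319+0.000j on G[0,1]
I2: z[2]−=1, z[1]+=1
C4: Y=0.000+0.02538j on G[2,0]
I3: z[1]−=0.0261, z[2]+=0.0261
L4: Y=0.000-0.01297j on G[1,2]
I4: z[0]−=0.129, z[1]+=0.129
L5: Y=0.000-0.05576j on G[2,1]
C5: Y=0.000+0.3221j on G[2,0]
L6: Y=0.000-0.3922j on G[2,0]
R4: Y=0.001629+0.000j on G[1,2]
I5: z[0]−=0.00311, z[1]+=0.00311
solve → V1=0.1014+0.4862j, V2=-0.3227-9.786j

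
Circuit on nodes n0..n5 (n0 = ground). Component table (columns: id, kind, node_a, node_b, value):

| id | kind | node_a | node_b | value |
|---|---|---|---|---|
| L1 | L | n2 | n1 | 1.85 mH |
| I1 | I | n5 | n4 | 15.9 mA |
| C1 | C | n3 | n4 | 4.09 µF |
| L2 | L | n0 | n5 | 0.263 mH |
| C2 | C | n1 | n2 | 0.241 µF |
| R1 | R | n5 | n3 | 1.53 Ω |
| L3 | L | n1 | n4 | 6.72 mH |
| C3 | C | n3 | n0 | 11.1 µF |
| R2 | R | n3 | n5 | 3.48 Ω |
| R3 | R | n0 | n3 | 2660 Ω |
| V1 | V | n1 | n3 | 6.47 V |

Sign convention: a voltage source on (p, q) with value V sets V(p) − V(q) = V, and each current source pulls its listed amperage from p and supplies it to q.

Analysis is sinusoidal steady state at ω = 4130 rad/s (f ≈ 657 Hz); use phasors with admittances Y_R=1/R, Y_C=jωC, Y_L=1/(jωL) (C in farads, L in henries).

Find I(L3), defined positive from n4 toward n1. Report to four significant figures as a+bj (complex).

Apply KCL at each of the 5 non-ground nodes and solve the resulting linear system.
Node n1: branches {L1, C2, L3, V1} → V_1 = 6.488-0.0009162j
Node n2: branches {L1, C2} → V_2 = 6.488-0.0009162j
Node n3: branches {C1, R1, C3, R2, R3, V1} → V_3 = 0.01773-0.0009162j
Node n4: branches {I1, C1, L3} → V_4 = 12.20+0.8298j
Node n5: branches {I1, L2, R1, R2} → V_5 = 0.0008824-5.286e-05j
Source currents: i(V1)=0.02993-0.2057j

0.02993-0.2057j A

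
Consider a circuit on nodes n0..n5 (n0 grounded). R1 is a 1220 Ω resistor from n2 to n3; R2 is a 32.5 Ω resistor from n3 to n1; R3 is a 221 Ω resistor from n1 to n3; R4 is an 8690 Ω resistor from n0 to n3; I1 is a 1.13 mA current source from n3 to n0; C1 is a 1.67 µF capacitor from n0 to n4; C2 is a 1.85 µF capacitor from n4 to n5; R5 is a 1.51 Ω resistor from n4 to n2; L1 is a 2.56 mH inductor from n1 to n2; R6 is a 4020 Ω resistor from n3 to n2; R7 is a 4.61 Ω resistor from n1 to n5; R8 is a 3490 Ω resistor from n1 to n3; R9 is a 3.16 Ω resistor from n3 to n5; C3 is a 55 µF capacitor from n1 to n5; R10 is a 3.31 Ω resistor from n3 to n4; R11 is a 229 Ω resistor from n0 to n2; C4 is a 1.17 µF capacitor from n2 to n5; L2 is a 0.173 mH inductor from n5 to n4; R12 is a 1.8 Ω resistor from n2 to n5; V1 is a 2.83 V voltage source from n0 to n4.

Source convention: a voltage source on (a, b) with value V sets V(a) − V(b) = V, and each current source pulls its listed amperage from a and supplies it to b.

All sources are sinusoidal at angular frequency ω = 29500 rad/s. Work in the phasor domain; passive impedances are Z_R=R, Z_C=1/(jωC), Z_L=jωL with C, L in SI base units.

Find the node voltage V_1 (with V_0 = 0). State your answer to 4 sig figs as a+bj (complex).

-2.820+0.003338j V

Apply KCL at each of the 5 non-ground nodes and solve the resulting linear system.
Node n1: branches {R2, R3, L1, R7, R8, C3} → V_1 = -2.820+0.003338j
Node n2: branches {R1, R5, L1, R6, R11, C4, R12} → V_2 = -2.815+0.001380j
Node n3: branches {R1, R2, R3, R4, I1, R6, R8, R9, R10} → V_3 = -2.826+0.001732j
Node n4: branches {C1, C2, R5, R10, L2, V1} → V_4 = -2.830+0.000j
Node n5: branches {C2, R7, R9, C3, C4, L2, R12} → V_5 = -2.820+0.003206j
Source currents: i(V1)=-0.01149-0.1394j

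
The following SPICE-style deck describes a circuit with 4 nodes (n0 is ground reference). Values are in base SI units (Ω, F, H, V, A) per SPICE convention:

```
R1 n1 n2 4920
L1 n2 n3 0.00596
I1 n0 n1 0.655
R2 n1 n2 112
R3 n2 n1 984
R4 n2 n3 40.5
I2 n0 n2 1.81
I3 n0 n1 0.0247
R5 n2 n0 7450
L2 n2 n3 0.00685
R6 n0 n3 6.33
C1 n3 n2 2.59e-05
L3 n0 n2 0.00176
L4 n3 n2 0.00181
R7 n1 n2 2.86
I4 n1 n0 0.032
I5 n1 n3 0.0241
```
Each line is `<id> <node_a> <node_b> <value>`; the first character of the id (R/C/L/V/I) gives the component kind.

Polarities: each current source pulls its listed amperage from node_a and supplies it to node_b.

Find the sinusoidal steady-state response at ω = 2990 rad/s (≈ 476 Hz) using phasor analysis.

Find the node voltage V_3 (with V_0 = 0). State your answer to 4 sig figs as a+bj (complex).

5.632+3.893j V

MNA unknowns: 3 node voltages V₁..V_3
R1: Y=0.0002033+0.000j on G[1,2]
L1: Y=0.000-0.05612j on G[2,3]
I1: z[0]−=0.655, z[1]+=0.655
R2: Y=0.008929+0.000j on G[1,2]
R3: Y=0.001016+0.000j on G[2,1]
R4: Y=0.02469+0.000j on G[2,3]
I2: z[0]−=1.81, z[2]+=1.81
I3: z[0]−=0.0247, z[1]+=0.0247
R5: Y=0.0001342+0.000j on G[2,0]
L2: Y=0.000-0.04882j on G[2,3]
R6: Y=0.1580+0.000j on G[0,3]
C1: Y=0.000+0.07744j on G[3,2]
L3: Y=0.000-0.1900j on G[0,2]
L4: Y=0.000-0.1848j on G[3,2]
R7: Y=0.3497+0.000j on G[1,2]
I4: z[1]−=0.032, z[0]+=0.032
I5: z[1]−=0.0241, z[3]+=0.0241
solve → V1=4.975+8.249j, V2=3.242+8.249j, V3=5.632+3.893j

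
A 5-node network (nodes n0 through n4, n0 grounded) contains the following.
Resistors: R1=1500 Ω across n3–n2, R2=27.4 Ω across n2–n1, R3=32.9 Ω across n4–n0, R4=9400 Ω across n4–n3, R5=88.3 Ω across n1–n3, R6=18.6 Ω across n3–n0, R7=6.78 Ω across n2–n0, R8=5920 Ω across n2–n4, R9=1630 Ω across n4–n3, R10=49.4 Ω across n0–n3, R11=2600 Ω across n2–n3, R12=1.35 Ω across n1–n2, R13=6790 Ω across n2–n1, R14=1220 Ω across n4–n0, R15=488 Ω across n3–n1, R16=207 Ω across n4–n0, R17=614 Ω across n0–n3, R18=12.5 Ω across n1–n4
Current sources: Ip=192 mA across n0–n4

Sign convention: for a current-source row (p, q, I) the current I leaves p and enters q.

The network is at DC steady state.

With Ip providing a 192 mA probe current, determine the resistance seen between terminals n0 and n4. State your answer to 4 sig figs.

MNA unknowns: 4 node voltages V₁..V_4
R1: Y=0.0006667 on G[3,2]
R2: Y=0.03650 on G[2,1]
R3: Y=0.03040 on G[4,0]
R4: Y=0.0001064 on G[4,3]
R5: Y=0.01133 on G[1,3]
R6: Y=0.05376 on G[3,0]
R7: Y=0.1475 on G[2,0]
R8: Y=0.0001689 on G[2,4]
R9: Y=0.0006135 on G[4,3]
R10: Y=0.02024 on G[0,3]
R11: Y=0.0003846 on G[2,3]
R12: Y=0.7407 on G[1,2]
R13: Y=0.0001473 on G[2,1]
R14: Y=0.0008197 on G[4,0]
R15: Y=0.002049 on G[3,1]
R16: Y=0.004831 on G[4,0]
R17: Y=0.001629 on G[0,3]
R18: Y=0.08000 on G[1,4]
Ip: z[0]−=0.192, z[4]+=0.192
solve → V1=0.8191, V2=0.6881, V3=0.1461, V4=2.204

R_eq = 11.48 Ω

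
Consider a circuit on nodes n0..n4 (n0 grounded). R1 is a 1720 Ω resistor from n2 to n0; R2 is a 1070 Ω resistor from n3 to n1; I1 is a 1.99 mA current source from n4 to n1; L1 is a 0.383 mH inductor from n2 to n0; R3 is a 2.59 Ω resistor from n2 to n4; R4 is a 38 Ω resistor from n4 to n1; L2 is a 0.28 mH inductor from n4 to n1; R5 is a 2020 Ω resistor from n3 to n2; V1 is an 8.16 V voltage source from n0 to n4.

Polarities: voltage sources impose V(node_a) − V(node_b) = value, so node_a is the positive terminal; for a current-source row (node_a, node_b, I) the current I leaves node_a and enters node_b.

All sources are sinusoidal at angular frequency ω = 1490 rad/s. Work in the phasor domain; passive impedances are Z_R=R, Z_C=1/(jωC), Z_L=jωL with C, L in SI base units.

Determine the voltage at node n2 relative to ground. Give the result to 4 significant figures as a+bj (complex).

MNA unknowns: 4 node voltages V₁..V_4 plus 1 source current (V1)
R1: Y=0.0005814+0.000j on G[2,0]
R2: Y=0.0009346+0.000j on G[3,1]
I1: z[4]−=0.00199, z[1]+=0.00199
L1: Y=0.000-1.752j on G[2,0]
R3: Y=0.3861+0.000j on G[2,4]
R4: Y=0.02632+0.000j on G[4,1]
L2: Y=0.000-2.397j on G[4,1]
R5: Y=0.0004950+0.000j on G[3,2]
V1: row V0−V4=8.16, i_V1 at 0,4
solve → V1=-8.160+0.001878j, V2=-0.3789-1.716j, V3=-5.465-0.5929j, V4=-8.160+0.000j
aux → i_V1=-3.007+0.6630j

-0.3789-1.716j V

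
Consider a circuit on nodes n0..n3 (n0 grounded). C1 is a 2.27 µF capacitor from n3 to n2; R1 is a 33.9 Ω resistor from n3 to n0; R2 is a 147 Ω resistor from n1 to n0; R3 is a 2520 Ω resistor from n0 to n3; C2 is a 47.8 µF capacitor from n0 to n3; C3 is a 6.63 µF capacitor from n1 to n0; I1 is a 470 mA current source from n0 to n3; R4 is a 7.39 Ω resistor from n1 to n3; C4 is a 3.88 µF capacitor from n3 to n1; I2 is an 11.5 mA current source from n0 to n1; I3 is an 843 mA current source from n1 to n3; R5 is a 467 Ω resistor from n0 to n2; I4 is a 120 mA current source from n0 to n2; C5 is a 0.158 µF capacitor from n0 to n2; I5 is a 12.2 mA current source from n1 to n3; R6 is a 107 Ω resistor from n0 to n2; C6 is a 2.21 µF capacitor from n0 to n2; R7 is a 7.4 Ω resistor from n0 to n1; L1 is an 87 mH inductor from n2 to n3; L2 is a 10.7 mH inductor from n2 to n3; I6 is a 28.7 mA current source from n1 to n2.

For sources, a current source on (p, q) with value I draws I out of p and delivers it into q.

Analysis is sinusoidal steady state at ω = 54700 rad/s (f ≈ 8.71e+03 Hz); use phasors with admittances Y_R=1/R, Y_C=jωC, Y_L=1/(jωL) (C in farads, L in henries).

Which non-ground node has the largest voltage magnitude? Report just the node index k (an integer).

Element admittances at ω=54700 rad/s:
  Y(C1) = 0.000+0.1242j S between n3,n2
  Y(R1) = 0.02950+0.000j S between n3,n0
  Y(R2) = 0.006803+0.000j S between n1,n0
  Y(R3) = 0.0003968+0.000j S between n0,n3
  Y(C2) = 0.000+2.615j S between n0,n3
  Y(C3) = 0.000+0.3627j S between n1,n0
  I1: injects 0.47 A into n3 (from n0)
  Y(R4) = 0.1353+0.000j S between n1,n3
  Y(C4) = 0.000+0.2122j S between n3,n1
  I2: injects 0.0115 A into n1 (from n0)
  I3: injects 0.843 A into n3 (from n1)
  Y(R5) = 0.002141+0.000j S between n0,n2
  I4: injects 0.12 A into n2 (from n0)
  Y(C5) = 0.000+0.008643j S between n0,n2
  I5: injects 0.0122 A into n3 (from n1)
  Y(R6) = 0.009346+0.000j S between n0,n2
  Y(C6) = 0.000+0.1209j S between n0,n2
  Y(R7) = 0.1351+0.000j S between n0,n1
  Y(L1) = 0.000-0.0002101j S between n2,n3
  Y(L2) = 0.000-0.001709j S between n2,n3
  I6: injects 0.0287 A into n2 (from n1)
Assemble and solve the 3×3 MNA system:
  V(n1)=-0.5996+1.083j  V(n2)=0.04949-0.7700j  V(n3)=0.02957-0.3741j

1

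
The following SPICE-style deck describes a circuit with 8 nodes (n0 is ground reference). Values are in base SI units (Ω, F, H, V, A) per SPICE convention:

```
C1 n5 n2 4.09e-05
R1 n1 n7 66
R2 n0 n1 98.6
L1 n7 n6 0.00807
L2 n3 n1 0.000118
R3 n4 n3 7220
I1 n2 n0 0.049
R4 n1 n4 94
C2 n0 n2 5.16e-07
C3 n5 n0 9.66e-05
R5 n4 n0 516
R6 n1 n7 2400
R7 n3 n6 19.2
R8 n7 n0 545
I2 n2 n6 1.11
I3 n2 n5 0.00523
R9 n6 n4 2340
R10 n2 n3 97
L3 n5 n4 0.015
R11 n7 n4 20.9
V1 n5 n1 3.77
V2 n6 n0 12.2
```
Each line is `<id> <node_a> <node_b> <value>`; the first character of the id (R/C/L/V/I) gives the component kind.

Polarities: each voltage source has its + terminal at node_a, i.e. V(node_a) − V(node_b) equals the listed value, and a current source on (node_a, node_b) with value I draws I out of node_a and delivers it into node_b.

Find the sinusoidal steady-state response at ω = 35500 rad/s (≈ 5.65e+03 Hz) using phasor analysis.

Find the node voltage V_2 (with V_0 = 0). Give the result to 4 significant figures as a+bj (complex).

Apply KCL at each of the 7 non-ground nodes and solve the resulting linear system.
Node n1: branches {R1, R2, L2, R4, R6, V1} → V_1 = -3.837+0.08476j
Node n2: branches {C1, I1, C2, I2, I3, R10} → V_2 = -0.04737+0.8959j
Node n3: branches {L2, R3, R7, R10} → V_3 = -2.953+3.516j
Node n4: branches {R3, R4, R5, R9, L3, R11} → V_4 = -2.767-1.591j
Node n5: branches {C1, C3, I3, L3, V1} → V_5 = -0.06657+0.08476j
Node n6: branches {L1, R7, I2, R9, V2} → V_6 = 12.20+0.000j
Node n7: branches {R1, L1, R6, R8, R11} → V_7 = -2.840-1.951j
Source currents: i(V1)=-0.8850+0.2612j, i(V2)=0.3076+0.2350j

-0.04737+0.8959j V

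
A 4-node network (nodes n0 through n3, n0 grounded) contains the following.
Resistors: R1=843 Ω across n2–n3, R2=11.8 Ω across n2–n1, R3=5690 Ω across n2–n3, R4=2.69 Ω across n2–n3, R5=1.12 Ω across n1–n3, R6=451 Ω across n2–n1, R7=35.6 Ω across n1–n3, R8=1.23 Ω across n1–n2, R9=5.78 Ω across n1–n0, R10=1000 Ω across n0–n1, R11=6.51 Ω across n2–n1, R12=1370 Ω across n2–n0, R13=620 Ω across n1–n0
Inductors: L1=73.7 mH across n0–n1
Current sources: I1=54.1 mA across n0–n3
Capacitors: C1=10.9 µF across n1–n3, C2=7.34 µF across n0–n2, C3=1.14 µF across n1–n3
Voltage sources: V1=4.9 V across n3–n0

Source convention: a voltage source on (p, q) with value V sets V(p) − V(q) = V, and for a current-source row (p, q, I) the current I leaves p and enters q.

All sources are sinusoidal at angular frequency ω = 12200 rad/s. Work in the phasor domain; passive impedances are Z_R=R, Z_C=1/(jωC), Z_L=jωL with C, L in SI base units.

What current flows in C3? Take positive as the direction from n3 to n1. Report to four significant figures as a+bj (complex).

-0.001905+0.009201j A

Element admittances at ω=12200 rad/s:
  Y(R1) = 0.001186+0.000j S between n2,n3
  Y(R2) = 0.08475+0.000j S between n2,n1
  Y(L1) = 0.000-0.001112j S between n0,n1
  Y(R3) = 0.0001757+0.000j S between n2,n3
  Y(R4) = 0.3717+0.000j S between n2,n3
  I1: injects 0.0541 A into n3 (from n0)
  Y(R5) = 0.8929+0.000j S between n1,n3
  Y(R6) = 0.002217+0.000j S between n2,n1
  Y(C1) = 0.000+0.1330j S between n1,n3
  Y(C2) = 0.000+0.08955j S between n0,n2
  Y(R7) = 0.02809+0.000j S between n1,n3
  Y(C3) = 0.000+0.01391j S between n1,n3
  Y(R8) = 0.8130+0.000j S between n1,n2
  Y(R9) = 0.1730+0.000j S between n1,n0
  Y(R10) = 0.001000+0.000j S between n0,n1
  Y(R11) = 0.1536+0.000j S between n2,n1
  Y(R12) = 0.0007299+0.000j S between n2,n0
  Y(R13) = 0.001613+0.000j S between n1,n0
  V1: constraint V(n3)−V(n0) = 4.9
Assemble and solve the 4×4 MNA system:
  V(n1)=4.238-0.1370j  V(n2)=4.386-0.3762j  V(n3)=4.900+0.000j
  i(V1)=-0.7270-0.3637j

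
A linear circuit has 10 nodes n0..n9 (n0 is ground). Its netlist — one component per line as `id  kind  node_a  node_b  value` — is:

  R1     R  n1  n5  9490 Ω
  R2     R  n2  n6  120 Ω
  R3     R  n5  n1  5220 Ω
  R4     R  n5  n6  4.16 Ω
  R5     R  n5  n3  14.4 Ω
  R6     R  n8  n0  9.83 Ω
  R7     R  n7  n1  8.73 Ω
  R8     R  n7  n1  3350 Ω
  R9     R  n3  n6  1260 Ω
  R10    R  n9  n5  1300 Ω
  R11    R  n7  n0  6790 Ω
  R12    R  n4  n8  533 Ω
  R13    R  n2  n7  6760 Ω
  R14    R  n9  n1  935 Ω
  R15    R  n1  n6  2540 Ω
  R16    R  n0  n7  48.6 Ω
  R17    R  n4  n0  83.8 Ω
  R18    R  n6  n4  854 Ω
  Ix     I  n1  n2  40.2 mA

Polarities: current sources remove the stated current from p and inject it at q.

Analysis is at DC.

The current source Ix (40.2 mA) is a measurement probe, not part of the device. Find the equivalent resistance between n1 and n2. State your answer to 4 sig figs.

R_eq = 538.7 Ω

Apply KCL at each of the 9 non-ground nodes and solve the resulting linear system.
Node n1: branches {R1, R3, R7, R8, R14, R15, Ix} → V_1 = -1.023
Node n2: branches {R2, R13, Ix} → V_2 = 20.63
Node n3: branches {R5, R9} → V_3 = 16.14
Node n4: branches {R12, R17, R18} → V_4 = 1.268
Node n5: branches {R1, R3, R4, R5, R10} → V_5 = 16.14
Node n6: branches {R2, R4, R9, R15, R18} → V_6 = 16.19
Node n7: branches {R7, R8, R11, R13, R16} → V_7 = -0.8431
Node n8: branches {R6, R12} → V_8 = 0.02297
Node n9: branches {R10, R14} → V_9 = 6.156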